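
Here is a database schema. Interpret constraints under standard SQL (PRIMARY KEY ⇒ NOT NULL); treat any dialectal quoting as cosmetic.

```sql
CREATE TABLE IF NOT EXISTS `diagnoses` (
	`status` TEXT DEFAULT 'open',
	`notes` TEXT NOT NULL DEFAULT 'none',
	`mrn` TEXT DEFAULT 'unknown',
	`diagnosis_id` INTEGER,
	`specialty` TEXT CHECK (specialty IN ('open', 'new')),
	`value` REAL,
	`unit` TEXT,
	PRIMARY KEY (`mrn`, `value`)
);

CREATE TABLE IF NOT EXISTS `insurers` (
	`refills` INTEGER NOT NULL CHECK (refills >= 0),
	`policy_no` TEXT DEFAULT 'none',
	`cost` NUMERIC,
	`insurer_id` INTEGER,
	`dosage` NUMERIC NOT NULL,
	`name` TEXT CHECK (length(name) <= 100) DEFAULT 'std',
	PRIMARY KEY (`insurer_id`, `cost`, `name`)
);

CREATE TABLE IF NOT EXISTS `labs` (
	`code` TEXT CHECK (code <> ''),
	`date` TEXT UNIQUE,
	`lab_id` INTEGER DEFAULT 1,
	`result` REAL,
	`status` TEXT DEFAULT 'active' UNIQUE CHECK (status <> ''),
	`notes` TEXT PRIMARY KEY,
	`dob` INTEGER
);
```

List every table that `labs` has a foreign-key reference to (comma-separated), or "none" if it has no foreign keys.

none

No column in labs has a REFERENCES clause.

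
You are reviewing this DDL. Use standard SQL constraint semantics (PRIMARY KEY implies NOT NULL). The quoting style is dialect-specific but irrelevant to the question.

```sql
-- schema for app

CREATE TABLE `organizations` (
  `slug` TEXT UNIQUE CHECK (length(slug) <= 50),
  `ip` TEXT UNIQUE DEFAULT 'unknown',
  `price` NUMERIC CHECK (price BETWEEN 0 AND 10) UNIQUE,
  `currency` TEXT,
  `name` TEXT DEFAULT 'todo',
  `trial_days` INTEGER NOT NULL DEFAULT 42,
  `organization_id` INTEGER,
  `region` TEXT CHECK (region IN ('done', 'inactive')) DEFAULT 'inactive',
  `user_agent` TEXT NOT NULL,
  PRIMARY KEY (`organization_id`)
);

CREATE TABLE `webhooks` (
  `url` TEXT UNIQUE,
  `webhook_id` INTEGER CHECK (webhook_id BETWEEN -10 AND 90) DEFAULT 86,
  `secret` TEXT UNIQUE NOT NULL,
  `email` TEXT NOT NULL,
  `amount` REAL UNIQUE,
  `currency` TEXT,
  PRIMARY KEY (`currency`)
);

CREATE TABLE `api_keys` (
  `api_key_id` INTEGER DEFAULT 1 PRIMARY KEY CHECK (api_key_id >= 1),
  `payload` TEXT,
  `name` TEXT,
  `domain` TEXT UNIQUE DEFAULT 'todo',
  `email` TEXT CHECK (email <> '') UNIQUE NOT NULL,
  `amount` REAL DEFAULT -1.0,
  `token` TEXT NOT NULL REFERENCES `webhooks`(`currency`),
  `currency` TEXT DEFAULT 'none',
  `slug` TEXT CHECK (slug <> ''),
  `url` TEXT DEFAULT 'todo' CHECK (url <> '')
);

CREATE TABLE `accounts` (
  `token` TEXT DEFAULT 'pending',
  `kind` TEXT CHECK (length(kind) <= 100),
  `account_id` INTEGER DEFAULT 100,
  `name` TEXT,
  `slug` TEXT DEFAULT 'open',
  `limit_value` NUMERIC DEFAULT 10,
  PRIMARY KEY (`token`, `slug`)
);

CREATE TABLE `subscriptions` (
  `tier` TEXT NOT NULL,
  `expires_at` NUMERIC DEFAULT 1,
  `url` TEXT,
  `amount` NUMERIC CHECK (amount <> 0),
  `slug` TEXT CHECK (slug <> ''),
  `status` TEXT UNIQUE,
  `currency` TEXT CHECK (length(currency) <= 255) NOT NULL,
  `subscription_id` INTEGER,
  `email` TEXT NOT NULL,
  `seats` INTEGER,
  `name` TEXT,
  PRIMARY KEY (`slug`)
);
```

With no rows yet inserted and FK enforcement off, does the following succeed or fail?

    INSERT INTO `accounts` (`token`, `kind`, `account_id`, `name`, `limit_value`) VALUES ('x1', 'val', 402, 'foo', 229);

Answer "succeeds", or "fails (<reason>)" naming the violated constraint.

NOT NULL columns: slug defaults to 'open'; token is supplied.
CHECK constraints: 'val' satisfies (length(kind) <= 100).
No constraint is violated.

succeeds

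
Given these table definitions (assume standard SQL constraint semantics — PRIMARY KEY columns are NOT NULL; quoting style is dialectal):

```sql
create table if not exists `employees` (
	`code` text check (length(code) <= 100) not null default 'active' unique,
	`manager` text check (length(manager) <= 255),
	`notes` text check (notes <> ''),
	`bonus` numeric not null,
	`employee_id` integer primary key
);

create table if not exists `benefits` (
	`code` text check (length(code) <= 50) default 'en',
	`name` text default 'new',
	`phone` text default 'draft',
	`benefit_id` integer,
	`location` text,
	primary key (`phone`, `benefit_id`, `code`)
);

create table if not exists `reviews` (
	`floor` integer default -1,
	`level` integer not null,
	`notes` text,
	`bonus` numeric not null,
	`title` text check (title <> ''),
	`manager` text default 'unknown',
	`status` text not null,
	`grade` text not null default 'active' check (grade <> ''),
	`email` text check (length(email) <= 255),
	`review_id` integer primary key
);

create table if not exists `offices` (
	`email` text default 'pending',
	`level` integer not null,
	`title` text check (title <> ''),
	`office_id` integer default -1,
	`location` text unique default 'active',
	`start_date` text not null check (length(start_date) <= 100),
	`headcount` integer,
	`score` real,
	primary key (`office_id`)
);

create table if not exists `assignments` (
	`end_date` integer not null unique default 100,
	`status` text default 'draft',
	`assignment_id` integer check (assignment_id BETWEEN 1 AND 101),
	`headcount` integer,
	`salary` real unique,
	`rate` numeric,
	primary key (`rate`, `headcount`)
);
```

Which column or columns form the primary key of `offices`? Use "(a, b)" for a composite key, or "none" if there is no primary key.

office_id is declared PRIMARY KEY as a table-level PRIMARY KEY clause.

office_id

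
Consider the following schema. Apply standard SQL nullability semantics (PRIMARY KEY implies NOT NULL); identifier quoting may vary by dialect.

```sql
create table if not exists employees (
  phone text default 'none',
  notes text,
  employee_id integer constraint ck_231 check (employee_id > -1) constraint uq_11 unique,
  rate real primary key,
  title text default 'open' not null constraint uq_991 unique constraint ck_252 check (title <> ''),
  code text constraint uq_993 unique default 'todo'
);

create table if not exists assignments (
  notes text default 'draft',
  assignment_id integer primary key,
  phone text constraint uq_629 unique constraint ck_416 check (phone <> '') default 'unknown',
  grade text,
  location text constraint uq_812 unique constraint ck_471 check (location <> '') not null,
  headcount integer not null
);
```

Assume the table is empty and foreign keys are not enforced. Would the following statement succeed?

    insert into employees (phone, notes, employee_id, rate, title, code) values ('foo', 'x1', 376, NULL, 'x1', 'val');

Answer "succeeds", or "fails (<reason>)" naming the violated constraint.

rate is explicitly set to NULL, but rate is part of the PRIMARY KEY (implied NOT NULL).

fails (NOT NULL on rate)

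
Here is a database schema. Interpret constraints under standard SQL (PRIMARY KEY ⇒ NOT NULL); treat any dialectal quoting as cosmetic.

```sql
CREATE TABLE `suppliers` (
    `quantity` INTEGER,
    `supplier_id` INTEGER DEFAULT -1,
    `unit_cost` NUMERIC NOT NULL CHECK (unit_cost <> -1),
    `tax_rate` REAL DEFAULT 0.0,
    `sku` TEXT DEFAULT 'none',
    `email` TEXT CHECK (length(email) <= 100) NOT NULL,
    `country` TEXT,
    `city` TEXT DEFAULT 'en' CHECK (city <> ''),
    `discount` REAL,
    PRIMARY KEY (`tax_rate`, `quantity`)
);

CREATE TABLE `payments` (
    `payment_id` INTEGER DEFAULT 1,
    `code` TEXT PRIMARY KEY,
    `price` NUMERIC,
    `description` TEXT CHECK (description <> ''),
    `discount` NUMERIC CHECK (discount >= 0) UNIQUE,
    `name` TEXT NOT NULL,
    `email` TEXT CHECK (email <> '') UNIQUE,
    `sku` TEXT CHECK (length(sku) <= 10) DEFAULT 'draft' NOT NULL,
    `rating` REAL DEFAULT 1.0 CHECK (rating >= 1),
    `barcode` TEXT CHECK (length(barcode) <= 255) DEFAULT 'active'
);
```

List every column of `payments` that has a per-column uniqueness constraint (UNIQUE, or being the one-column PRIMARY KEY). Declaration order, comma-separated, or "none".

- payment_id: no UNIQUE or single-column PK constraint.
- code: single-column PRIMARY KEY → unique.
- price: no UNIQUE or single-column PK constraint.
- description: no UNIQUE or single-column PK constraint.
- discount: declared UNIQUE → unique.
- name: no UNIQUE or single-column PK constraint.
- email: declared UNIQUE → unique.
- sku: no UNIQUE or single-column PK constraint.
- rating: no UNIQUE or single-column PK constraint.
- barcode: no UNIQUE or single-column PK constraint.

code, discount, email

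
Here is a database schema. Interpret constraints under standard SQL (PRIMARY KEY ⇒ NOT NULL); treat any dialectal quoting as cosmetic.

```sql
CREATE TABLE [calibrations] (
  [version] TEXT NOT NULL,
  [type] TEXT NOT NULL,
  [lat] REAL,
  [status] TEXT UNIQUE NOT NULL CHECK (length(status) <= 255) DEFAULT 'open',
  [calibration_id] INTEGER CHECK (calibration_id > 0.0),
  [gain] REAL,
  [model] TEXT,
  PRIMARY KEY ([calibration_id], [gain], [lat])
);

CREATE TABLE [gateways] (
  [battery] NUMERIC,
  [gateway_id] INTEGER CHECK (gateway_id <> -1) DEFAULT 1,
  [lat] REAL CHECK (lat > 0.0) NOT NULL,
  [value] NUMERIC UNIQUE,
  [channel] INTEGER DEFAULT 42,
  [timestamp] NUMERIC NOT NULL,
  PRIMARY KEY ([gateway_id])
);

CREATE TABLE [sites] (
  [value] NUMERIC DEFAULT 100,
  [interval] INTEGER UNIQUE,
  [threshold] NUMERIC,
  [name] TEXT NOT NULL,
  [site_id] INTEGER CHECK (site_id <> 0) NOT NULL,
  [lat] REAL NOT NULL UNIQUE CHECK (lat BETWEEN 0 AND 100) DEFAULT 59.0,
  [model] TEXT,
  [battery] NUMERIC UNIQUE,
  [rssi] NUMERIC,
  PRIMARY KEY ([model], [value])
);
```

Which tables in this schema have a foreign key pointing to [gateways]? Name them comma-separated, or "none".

none

No REFERENCES clause anywhere in the schema names gateways.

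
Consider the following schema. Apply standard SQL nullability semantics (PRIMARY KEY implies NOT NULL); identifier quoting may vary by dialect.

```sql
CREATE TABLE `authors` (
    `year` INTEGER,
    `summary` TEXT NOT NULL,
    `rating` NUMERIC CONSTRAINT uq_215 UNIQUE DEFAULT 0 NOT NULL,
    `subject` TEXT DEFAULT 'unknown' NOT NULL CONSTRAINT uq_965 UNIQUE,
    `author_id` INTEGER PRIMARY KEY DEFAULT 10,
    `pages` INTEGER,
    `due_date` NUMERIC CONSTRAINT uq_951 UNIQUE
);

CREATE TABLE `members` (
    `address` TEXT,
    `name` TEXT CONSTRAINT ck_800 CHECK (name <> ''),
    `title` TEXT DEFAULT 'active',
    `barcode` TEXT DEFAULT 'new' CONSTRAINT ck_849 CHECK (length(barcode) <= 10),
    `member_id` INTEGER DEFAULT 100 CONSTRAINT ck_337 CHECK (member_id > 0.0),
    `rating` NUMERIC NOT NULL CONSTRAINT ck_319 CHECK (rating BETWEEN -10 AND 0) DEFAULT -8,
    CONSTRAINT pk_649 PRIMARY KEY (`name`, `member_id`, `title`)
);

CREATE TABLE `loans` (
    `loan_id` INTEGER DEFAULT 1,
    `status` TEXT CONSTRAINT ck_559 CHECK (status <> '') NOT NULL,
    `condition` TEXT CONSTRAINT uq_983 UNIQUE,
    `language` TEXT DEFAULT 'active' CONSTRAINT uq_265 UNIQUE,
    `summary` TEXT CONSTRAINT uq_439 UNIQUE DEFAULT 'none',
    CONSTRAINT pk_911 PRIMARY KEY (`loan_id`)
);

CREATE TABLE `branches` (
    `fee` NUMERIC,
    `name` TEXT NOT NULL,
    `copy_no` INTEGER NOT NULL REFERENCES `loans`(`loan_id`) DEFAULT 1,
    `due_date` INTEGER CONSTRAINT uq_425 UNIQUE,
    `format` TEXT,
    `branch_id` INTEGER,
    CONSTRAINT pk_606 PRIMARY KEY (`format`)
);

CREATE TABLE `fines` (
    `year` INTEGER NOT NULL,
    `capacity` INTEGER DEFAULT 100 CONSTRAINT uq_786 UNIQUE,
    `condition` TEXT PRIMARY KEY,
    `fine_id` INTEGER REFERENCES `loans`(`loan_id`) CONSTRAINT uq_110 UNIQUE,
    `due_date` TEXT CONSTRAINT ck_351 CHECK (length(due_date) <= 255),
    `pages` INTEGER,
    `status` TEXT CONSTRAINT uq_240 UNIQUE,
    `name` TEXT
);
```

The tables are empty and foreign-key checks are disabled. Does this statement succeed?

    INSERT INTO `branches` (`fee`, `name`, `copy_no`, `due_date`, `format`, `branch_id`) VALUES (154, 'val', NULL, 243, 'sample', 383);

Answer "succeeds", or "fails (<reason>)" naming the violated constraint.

copy_no is explicitly set to NULL, but copy_no is declared NOT NULL.

fails (NOT NULL on copy_no)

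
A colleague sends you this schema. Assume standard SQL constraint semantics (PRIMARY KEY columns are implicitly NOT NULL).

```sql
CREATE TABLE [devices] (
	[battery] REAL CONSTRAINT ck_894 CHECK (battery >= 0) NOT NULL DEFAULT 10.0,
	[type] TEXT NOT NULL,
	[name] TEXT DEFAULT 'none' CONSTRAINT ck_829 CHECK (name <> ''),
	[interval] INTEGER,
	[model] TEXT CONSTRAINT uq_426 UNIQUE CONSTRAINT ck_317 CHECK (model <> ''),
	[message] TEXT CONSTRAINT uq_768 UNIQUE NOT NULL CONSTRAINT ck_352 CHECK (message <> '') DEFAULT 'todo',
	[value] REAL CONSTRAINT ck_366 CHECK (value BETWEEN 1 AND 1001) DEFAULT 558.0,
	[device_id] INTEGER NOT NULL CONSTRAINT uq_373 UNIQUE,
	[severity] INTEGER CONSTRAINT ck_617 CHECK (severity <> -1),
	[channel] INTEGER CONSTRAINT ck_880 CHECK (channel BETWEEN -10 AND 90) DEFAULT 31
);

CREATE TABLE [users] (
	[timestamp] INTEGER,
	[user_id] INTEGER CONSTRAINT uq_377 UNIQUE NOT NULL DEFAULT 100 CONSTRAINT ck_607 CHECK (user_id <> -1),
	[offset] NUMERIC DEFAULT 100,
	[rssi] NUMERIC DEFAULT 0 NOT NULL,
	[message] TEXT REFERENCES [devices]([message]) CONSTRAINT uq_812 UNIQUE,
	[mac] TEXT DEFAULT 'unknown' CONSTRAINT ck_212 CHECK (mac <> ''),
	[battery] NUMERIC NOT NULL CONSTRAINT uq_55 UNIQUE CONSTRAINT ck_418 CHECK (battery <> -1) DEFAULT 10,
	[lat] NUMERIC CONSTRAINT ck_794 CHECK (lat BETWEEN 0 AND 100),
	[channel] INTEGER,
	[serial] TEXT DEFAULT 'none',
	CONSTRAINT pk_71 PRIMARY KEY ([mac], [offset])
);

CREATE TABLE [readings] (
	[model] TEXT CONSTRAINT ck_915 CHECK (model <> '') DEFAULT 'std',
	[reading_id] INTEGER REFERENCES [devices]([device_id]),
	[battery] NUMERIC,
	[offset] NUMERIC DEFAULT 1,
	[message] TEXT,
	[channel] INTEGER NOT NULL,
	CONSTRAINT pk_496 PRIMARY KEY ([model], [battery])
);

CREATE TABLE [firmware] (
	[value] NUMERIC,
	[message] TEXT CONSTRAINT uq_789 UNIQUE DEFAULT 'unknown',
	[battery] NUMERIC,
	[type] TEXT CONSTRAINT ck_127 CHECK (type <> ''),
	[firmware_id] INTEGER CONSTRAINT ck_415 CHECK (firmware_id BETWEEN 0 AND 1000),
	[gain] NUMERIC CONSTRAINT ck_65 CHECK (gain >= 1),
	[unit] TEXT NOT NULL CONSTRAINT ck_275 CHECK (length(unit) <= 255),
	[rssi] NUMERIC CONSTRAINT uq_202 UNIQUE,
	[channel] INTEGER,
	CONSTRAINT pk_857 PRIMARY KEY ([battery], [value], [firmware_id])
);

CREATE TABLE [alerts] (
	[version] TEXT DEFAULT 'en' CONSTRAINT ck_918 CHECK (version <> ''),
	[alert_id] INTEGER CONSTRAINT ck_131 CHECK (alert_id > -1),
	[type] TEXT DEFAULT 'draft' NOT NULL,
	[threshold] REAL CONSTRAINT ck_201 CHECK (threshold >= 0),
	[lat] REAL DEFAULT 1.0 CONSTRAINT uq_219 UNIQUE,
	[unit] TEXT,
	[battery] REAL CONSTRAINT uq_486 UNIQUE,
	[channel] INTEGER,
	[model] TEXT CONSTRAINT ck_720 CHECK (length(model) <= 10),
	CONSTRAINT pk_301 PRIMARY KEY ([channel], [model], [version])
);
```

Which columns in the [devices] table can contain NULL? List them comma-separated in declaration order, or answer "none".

name, interval, model, value, severity, channel

- battery: declared NOT NULL → not nullable.
- type: declared NOT NULL → not nullable.
- name: CHECK does not forbid NULL (a CHECK constraint passes when its expression is NULL) → nullable.
- interval: no NOT NULL constraint applies → nullable.
- model: CHECK does not forbid NULL (a CHECK constraint passes when its expression is NULL) → nullable.
- message: declared NOT NULL → not nullable.
- value: CHECK does not forbid NULL (a CHECK constraint passes when its expression is NULL) → nullable.
- device_id: declared NOT NULL → not nullable.
- severity: CHECK does not forbid NULL (a CHECK constraint passes when its expression is NULL) → nullable.
- channel: CHECK does not forbid NULL (a CHECK constraint passes when its expression is NULL) → nullable.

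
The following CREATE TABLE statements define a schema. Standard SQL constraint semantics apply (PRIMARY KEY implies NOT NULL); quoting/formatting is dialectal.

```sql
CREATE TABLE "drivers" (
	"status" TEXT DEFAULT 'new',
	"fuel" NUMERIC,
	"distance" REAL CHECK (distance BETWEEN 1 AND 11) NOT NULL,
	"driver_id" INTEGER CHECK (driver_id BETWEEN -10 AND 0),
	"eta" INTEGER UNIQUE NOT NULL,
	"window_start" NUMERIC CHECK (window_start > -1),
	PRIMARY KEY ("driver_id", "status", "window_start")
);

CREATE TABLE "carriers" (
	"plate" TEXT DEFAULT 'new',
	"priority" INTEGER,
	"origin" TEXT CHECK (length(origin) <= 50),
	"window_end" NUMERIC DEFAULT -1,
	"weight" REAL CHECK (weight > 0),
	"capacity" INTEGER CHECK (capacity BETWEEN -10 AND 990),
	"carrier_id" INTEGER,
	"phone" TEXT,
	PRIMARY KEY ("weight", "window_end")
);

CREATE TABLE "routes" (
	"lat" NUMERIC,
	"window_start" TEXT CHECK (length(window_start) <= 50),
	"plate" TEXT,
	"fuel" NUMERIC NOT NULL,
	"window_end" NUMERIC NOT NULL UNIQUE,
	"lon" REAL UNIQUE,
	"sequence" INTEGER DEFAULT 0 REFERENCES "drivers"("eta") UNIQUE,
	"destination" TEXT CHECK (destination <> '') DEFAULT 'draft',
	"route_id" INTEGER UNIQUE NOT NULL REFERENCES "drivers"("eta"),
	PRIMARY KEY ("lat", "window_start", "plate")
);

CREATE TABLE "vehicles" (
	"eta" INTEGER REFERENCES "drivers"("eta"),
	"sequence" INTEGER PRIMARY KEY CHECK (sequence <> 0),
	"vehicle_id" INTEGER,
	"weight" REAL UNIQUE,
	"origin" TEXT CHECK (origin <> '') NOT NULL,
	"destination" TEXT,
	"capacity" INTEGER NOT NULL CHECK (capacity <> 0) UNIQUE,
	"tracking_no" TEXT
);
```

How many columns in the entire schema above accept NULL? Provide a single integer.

drivers: 1 nullable (fuel — PK (driver_id, status, window_start) and explicit NOT NULL columns excluded).
carriers: 6 nullable (plate, priority, origin, capacity, carrier_id, phone — PK (weight, window_end) and explicit NOT NULL columns excluded).
routes: 3 nullable (lon, sequence, destination — PK (lat, window_start, plate) and explicit NOT NULL columns excluded).
vehicles: 5 nullable (eta, vehicle_id, weight, destination, tracking_no — PK (sequence) and explicit NOT NULL columns excluded).
Total: 1 + 6 + 3 + 5 = 15.

15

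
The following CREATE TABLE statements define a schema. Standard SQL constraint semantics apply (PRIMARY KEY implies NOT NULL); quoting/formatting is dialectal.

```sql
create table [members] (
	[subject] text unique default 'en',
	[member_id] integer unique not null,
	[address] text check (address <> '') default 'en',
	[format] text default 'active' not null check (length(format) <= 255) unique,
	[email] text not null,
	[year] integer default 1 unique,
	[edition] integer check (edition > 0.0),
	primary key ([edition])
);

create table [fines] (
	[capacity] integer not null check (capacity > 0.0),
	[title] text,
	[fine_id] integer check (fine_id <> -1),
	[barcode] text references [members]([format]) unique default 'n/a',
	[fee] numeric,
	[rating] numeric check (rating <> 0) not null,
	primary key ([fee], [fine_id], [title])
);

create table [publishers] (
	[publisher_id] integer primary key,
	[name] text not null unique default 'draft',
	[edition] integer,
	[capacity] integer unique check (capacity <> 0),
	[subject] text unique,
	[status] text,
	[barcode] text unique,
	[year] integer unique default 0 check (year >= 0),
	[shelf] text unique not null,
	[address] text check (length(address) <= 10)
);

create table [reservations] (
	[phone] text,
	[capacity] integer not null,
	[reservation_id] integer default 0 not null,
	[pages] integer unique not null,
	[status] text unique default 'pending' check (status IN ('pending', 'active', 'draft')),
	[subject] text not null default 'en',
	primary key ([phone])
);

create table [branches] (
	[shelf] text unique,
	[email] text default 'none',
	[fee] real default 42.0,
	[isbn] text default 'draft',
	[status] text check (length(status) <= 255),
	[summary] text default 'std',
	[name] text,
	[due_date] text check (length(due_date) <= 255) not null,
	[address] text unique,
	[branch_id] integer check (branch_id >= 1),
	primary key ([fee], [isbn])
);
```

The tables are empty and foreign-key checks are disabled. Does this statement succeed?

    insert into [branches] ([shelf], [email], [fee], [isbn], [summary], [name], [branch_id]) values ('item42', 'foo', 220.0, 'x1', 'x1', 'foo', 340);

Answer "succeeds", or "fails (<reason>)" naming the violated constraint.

fails (NOT NULL on due_date)

due_date is omitted from the column list and has no DEFAULT, so it would receive NULL.
But due_date is declared NOT NULL.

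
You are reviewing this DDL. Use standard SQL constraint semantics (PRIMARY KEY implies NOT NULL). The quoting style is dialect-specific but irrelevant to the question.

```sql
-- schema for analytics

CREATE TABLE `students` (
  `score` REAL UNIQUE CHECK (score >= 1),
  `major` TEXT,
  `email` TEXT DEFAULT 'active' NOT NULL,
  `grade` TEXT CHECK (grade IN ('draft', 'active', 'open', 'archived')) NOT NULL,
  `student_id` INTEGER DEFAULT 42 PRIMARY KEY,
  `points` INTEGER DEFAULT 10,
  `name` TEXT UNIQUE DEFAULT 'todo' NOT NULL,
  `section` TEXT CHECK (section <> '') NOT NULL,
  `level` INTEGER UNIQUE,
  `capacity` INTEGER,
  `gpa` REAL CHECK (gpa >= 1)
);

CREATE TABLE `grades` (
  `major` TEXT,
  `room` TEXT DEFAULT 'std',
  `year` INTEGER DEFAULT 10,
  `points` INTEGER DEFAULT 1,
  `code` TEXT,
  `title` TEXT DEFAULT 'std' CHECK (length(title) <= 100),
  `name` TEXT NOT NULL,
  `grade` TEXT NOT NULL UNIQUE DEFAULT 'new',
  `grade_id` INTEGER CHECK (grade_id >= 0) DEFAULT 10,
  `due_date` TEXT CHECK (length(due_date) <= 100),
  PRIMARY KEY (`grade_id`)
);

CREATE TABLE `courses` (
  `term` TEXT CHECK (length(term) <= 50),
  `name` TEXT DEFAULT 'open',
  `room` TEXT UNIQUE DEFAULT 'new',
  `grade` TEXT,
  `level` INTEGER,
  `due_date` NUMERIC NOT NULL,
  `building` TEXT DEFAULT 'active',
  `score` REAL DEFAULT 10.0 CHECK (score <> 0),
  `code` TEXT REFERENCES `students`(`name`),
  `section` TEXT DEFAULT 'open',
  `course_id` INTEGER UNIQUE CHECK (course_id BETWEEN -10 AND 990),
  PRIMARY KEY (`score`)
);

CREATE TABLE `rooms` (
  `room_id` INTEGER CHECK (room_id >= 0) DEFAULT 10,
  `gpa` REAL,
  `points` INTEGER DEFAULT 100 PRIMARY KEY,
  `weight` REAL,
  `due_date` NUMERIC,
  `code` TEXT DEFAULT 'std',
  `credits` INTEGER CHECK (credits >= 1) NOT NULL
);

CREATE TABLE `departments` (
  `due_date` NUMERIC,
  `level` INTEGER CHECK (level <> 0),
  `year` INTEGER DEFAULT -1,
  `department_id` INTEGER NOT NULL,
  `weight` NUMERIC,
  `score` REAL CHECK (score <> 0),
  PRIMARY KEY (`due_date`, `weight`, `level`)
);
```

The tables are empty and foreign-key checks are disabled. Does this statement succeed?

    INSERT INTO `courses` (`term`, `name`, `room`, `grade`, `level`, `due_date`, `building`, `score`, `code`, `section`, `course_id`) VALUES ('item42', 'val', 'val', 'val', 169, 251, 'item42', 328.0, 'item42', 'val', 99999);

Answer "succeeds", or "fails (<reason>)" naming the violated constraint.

The value 99999 for course_id violates CHECK (course_id BETWEEN -10 AND 990).

fails (CHECK on course_id)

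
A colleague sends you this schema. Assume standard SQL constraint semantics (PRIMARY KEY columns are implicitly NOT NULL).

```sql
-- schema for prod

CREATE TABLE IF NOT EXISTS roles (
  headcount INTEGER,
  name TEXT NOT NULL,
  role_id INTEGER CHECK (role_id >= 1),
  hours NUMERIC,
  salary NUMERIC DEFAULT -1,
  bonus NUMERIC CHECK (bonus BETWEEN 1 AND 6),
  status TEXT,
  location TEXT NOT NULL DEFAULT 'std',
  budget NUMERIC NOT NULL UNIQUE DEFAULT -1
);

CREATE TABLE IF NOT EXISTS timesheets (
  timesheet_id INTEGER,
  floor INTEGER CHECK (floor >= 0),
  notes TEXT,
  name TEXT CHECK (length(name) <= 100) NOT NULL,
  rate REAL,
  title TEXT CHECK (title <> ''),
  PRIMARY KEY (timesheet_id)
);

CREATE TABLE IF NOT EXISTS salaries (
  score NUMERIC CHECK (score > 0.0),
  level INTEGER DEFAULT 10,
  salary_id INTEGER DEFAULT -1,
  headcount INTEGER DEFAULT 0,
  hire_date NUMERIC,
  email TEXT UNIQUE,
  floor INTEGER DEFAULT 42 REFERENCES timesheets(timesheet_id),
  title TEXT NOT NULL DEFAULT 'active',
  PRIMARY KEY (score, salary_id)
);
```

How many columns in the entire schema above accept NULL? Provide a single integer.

15

roles: 6 nullable (headcount, role_id, hours, salary, bonus, status — PK none and explicit NOT NULL columns excluded).
timesheets: 4 nullable (floor, notes, rate, title — PK (timesheet_id) and explicit NOT NULL columns excluded).
salaries: 5 nullable (level, headcount, hire_date, email, floor — PK (score, salary_id) and explicit NOT NULL columns excluded).
Total: 6 + 4 + 5 = 15.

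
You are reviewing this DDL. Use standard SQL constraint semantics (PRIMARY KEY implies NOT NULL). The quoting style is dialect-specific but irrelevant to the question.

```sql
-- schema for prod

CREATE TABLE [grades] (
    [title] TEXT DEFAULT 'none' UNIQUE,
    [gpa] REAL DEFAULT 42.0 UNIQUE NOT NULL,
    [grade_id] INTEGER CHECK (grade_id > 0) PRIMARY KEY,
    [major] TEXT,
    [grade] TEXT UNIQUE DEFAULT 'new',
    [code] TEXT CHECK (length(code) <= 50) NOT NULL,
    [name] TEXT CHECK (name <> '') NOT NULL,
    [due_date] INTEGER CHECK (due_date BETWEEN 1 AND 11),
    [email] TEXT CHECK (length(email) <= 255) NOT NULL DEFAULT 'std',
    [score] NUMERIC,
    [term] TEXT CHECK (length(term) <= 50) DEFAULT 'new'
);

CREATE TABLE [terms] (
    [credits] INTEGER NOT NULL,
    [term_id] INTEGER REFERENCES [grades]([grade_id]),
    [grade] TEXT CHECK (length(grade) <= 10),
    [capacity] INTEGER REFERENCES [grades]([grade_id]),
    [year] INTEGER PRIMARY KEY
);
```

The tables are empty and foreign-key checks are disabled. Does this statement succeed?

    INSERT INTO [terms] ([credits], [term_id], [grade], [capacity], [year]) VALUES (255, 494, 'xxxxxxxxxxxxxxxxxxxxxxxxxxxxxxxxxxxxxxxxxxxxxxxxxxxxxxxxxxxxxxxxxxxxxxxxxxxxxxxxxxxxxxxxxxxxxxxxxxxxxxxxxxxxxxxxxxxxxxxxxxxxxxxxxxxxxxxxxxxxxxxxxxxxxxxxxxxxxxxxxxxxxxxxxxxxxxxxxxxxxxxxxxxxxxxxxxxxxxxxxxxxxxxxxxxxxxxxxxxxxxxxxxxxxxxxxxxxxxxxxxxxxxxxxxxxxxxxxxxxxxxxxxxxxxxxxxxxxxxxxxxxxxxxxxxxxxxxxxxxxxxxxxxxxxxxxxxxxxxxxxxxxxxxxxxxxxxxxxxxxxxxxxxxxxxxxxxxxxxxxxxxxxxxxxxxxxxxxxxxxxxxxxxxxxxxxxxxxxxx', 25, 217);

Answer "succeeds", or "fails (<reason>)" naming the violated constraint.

fails (CHECK on grade)

The value 'xxxxxxxxxxxxxxxxxxxxxxxxxxxxxxxxxxxxxxxxxxxxxxxxxxxxxxxxxxxxxxxxxxxxxxxxxxxxxxxxxxxxxxxxxxxxxxxxxxxxxxxxxxxxxxxxxxxxxxxxxxxxxxxxxxxxxxxxxxxxxxxxxxxxxxxxxxxxxxxxxxxxxxxxxxxxxxxxxxxxxxxxxxxxxxxxxxxxxxxxxxxxxxxxxxxxxxxxxxxxxxxxxxxxxxxxxxxxxxxxxxxxxxxxxxxxxxxxxxxxxxxxxxxxxxxxxxxxxxxxxxxxxxxxxxxxxxxxxxxxxxxxxxxxxxxxxxxxxxxxxxxxxxxxxxxxxxxxxxxxxxxxxxxxxxxxxxxxxxxxxxxxxxxxxxxxxxxxxxxxxxxxxxxxxxxxxxxxxxxx' for grade violates CHECK (length(grade) <= 10).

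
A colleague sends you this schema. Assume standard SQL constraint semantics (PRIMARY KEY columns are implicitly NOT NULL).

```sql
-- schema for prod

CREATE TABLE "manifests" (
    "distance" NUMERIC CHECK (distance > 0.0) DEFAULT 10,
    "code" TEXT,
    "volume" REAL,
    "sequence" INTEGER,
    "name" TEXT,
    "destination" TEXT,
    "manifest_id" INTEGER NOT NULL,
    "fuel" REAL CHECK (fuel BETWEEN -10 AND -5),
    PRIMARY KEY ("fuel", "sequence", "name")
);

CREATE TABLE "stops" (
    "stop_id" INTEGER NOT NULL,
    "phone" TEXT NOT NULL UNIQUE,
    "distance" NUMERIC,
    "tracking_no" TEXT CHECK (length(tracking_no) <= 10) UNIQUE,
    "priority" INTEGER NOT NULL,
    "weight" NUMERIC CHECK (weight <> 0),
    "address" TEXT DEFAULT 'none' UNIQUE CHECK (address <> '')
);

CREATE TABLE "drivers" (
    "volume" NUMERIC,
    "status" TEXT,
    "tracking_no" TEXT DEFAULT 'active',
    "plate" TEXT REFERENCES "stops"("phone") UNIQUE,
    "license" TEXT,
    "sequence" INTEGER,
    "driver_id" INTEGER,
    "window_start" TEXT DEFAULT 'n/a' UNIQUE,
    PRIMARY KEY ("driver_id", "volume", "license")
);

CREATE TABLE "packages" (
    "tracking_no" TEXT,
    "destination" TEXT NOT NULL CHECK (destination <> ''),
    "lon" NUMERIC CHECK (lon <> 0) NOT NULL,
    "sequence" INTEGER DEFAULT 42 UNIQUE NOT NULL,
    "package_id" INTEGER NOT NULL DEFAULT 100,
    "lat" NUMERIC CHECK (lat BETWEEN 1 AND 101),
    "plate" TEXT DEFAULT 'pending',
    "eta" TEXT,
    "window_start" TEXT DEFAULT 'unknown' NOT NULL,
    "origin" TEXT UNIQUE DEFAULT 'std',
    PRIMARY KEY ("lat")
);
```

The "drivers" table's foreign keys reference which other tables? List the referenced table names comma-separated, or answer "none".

- plate REFERENCES stops(phone).

stops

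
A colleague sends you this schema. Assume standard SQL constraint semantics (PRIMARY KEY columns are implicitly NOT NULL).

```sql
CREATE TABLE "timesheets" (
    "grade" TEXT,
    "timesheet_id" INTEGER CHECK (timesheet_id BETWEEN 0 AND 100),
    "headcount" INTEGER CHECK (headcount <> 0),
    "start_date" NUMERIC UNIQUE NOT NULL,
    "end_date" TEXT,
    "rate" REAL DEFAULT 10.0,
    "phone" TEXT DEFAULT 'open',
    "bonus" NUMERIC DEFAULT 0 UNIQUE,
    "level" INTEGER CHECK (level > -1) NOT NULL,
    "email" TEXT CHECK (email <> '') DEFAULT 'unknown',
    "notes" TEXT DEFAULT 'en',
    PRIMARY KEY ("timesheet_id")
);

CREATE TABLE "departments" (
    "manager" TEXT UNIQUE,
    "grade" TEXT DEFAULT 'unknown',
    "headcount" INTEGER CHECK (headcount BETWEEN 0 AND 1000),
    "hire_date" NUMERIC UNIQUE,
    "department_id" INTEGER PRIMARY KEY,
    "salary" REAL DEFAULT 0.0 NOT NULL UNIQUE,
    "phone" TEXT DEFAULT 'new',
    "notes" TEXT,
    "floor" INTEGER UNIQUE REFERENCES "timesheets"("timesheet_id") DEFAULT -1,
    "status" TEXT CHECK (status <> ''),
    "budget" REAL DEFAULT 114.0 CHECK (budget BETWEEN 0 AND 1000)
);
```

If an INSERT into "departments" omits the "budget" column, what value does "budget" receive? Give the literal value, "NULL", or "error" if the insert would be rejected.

budget has an explicit DEFAULT 114.0.
When the column is omitted from an INSERT, that default is used.

114.0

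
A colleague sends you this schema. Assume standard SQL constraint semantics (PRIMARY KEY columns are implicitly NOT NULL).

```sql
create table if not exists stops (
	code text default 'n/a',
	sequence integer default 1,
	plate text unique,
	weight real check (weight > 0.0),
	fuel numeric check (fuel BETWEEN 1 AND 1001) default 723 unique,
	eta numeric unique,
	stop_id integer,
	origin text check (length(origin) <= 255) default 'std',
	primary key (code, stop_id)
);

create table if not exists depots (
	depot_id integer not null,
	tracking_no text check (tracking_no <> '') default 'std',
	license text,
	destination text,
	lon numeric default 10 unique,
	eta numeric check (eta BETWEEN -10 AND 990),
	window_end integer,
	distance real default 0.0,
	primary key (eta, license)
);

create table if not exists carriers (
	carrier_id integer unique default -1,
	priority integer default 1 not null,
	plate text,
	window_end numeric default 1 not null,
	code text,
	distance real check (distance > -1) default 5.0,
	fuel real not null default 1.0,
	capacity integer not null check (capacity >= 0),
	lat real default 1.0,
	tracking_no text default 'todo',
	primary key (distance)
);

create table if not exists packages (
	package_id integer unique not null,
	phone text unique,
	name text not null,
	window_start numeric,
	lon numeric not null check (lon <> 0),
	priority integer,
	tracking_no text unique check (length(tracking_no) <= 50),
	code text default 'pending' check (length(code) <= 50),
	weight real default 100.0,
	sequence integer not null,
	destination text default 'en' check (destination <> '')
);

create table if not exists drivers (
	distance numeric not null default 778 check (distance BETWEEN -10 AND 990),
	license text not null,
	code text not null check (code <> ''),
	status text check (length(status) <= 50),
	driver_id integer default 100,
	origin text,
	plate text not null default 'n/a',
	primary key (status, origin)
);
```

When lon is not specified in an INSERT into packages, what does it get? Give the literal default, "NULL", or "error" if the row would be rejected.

error

lon has no DEFAULT clause.
Omitting it would insert NULL, but it is declared NOT NULL, so the INSERT fails.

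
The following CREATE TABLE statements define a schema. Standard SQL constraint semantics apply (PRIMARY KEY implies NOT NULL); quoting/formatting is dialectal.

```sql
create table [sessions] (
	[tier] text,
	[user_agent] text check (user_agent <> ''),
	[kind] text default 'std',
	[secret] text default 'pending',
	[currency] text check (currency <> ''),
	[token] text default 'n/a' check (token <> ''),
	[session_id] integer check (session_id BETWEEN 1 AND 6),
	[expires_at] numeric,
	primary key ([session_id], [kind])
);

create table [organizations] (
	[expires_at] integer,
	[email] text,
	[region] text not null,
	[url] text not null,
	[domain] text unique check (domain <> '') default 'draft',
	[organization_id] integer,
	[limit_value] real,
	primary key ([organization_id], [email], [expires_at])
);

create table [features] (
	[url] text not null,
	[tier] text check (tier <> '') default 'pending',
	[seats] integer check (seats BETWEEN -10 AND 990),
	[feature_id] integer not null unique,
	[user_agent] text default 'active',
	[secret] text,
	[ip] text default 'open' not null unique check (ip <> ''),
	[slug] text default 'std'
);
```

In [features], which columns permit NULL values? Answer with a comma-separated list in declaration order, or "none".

- url: declared NOT NULL → not nullable.
- tier: CHECK does not forbid NULL (a CHECK constraint passes when its expression is NULL) → nullable.
- seats: CHECK does not forbid NULL (a CHECK constraint passes when its expression is NULL) → nullable.
- feature_id: declared NOT NULL → not nullable.
- user_agent: DEFAULT only fills an omitted column; an explicit NULL is still allowed → nullable.
- secret: no NOT NULL constraint applies → nullable.
- ip: declared NOT NULL → not nullable.
- slug: DEFAULT only fills an omitted column; an explicit NULL is still allowed → nullable.

tier, seats, user_agent, secret, slug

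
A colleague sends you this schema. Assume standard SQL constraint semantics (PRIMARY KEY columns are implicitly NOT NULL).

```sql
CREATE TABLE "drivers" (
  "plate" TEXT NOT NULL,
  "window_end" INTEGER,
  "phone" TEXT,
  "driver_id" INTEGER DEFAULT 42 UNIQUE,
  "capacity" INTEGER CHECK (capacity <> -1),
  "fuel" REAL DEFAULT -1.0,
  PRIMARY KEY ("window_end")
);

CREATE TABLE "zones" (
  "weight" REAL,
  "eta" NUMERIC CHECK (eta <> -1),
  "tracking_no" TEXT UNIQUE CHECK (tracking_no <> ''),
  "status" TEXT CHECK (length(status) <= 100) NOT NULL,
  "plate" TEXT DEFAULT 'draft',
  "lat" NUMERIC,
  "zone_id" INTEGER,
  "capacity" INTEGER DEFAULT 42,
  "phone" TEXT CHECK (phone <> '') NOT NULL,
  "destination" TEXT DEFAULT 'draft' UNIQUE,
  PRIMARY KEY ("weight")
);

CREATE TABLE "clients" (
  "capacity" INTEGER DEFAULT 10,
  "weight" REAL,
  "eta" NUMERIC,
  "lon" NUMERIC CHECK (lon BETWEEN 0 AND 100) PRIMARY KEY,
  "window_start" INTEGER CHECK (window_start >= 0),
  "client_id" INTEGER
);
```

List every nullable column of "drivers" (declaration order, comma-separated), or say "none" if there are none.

- plate: declared NOT NULL → not nullable.
- window_end: part of the PRIMARY KEY, which implies NOT NULL → not nullable.
- phone: no NOT NULL constraint applies → nullable.
- driver_id: UNIQUE does not imply NOT NULL → nullable.
- capacity: CHECK does not forbid NULL (a CHECK constraint passes when its expression is NULL) → nullable.
- fuel: DEFAULT only fills an omitted column; an explicit NULL is still allowed → nullable.

phone, driver_id, capacity, fuel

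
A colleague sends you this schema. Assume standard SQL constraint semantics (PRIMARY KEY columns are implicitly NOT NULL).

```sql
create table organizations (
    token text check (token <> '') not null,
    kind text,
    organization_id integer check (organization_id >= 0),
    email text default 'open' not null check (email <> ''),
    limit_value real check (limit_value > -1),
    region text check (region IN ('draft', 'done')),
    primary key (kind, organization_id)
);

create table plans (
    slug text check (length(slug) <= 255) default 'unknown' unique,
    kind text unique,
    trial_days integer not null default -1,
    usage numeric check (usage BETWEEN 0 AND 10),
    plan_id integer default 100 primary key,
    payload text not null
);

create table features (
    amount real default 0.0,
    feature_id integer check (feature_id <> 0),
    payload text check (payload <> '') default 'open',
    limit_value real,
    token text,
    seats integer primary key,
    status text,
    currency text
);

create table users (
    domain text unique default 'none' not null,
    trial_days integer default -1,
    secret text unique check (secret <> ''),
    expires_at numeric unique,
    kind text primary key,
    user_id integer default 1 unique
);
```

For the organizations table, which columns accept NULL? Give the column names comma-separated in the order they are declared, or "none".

- token: declared NOT NULL → not nullable.
- kind: part of the PRIMARY KEY, which implies NOT NULL → not nullable.
- organization_id: part of the PRIMARY KEY, which implies NOT NULL → not nullable.
- email: declared NOT NULL → not nullable.
- limit_value: CHECK does not forbid NULL (a CHECK constraint passes when its expression is NULL) → nullable.
- region: CHECK does not forbid NULL (a CHECK constraint passes when its expression is NULL) → nullable.

limit_value, region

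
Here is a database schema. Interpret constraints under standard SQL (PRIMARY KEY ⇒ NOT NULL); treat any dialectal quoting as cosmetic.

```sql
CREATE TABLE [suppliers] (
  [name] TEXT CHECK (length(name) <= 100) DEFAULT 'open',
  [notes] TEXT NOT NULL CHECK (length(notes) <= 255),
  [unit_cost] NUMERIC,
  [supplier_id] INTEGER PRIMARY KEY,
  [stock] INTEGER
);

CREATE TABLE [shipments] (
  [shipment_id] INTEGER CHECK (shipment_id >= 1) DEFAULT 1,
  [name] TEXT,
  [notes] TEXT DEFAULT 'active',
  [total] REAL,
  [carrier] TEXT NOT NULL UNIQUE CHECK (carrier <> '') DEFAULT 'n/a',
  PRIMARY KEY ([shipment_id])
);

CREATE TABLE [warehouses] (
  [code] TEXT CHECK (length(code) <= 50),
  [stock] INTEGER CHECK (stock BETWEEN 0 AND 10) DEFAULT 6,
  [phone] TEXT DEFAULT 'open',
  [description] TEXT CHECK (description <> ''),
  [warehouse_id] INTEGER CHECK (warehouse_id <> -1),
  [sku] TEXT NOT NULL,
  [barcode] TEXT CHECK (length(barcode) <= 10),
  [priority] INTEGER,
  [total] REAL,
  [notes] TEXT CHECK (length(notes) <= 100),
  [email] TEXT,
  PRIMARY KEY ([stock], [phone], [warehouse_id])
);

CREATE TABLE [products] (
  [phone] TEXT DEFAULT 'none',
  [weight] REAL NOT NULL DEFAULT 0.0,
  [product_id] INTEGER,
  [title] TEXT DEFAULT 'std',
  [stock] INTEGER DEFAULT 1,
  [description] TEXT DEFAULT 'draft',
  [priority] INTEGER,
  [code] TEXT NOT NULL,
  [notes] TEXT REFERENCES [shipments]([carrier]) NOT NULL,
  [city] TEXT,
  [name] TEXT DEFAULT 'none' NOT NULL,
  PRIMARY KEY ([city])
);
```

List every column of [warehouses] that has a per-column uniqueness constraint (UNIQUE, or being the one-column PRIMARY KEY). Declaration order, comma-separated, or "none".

- code: no UNIQUE or single-column PK constraint.
- stock: part of a composite PRIMARY KEY — only the tuple is unique, not this column on its own.
- phone: part of a composite PRIMARY KEY — only the tuple is unique, not this column on its own.
- description: no UNIQUE or single-column PK constraint.
- warehouse_id: part of a composite PRIMARY KEY — only the tuple is unique, not this column on its own.
- sku: no UNIQUE or single-column PK constraint.
- barcode: no UNIQUE or single-column PK constraint.
- priority: no UNIQUE or single-column PK constraint.
- total: no UNIQUE or single-column PK constraint.
- notes: no UNIQUE or single-column PK constraint.
- email: no UNIQUE or single-column PK constraint.

none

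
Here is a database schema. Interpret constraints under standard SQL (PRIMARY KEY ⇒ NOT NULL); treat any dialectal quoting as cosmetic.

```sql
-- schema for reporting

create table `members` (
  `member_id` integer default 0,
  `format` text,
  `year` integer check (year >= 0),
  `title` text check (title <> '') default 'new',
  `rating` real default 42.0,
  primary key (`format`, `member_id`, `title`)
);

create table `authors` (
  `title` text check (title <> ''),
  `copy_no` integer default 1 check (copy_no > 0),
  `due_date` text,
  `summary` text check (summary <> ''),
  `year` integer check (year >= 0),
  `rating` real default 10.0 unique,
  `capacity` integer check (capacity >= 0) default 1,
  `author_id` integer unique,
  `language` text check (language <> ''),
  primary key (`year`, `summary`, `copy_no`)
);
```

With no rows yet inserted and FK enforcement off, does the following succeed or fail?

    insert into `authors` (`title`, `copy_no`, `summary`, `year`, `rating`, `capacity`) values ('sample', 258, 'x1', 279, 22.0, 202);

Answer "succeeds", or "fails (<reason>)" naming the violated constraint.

NOT NULL columns: copy_no is supplied; summary is supplied; year is supplied.
CHECK constraints: 'sample' satisfies (title <> ''); 258 satisfies (copy_no > 0); 'x1' satisfies (summary <> ''); 279 satisfies (year >= 0); 202 satisfies (capacity >= 0).
No constraint is violated.

succeeds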